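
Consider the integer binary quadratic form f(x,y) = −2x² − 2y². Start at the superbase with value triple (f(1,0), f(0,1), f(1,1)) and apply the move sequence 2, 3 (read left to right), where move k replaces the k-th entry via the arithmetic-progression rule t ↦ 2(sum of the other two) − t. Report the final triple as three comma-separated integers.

start (-2,-2,-4) = (f(1,0),f(0,1),f(1,1))
replace slot 2: 2·((-2)+(-4)) − (-2) = -10 → (-2,-10,-4)
replace slot 3: 2·((-2)+(-10)) − (-4) = -20 → (-2,-10,-20)

-2,-10,-20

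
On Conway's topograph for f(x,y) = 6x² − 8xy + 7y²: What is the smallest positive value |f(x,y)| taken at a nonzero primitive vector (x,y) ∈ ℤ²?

translate: b→4 (≡-8 mod 12), so (6,-8,7)→(6,4,5)
flip: (6,4,5)→(5,-4,6)
reduced (well bottom): (5,-4,6) with a≤c, −a<b≤a
well minimum = a = 5

5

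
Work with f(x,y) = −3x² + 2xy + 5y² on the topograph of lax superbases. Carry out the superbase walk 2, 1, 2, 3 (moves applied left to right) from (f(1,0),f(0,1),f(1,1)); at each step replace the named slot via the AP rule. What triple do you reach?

start (-3,5,4) = (f(1,0),f(0,1),f(1,1))
replace slot 2: 2·((-3)+4) − 5 = -3 → (-3,-3,4)
replace slot 1: 2·((-3)+4) − (-3) = 5 → (5,-3,4)
replace slot 2: 2·(5+4) − (-3) = 21 → (5,21,4)
replace slot 3: 2·(5+21) − 4 = 48 → (5,21,48)

5,21,48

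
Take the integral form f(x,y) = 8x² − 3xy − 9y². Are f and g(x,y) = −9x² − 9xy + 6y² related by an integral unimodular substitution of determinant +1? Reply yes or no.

D₁ = 297, D₂ = 297
river cycle of f (length 10): (-9, 3, 8), (8, 13, -4), (-4, 11, 11), (11, 11, -4), (-4, 13, 8), (8, 3, -9), (-9, 15, 2), (2, 17, -1), (-1, 17, 2), (2, 15, -9)
river cycle of g (length 4): (6, 9, -9), (-9, 9, 6), (6, 15, -3), (-3, 15, 6)
cycles differ ⇒ inequivalent

no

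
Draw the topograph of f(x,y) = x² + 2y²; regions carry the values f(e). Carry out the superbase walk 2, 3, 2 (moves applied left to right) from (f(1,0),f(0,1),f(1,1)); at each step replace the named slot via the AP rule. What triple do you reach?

start (1,2,3) = (f(1,0),f(0,1),f(1,1))
replace slot 2: 2·(1+3) − 2 = 6 → (1,6,3)
replace slot 3: 2·(1+6) − 3 = 11 → (1,6,11)
replace slot 2: 2·(1+11) − 6 = 18 → (1,18,11)

1,18,11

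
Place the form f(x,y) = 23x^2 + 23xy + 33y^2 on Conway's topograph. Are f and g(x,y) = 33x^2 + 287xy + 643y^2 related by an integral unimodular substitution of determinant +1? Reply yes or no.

D₁ = -2507, D₂ = -2507
f: reduced (well bottom): (23,23,33) with a≤c, −a<b≤a
g: translate: b→23 (≡287 mod 66), so (33,287,643)→(33,23,23)
g: flip: (33,23,23)→(23,-23,33)
g: translate: b→23 (≡-23 mod 46), so (23,-23,33)→(23,23,33)
g: reduced (well bottom): (23,23,33) with a≤c, −a<b≤a
reduced forms (23, 23, 33) vs (23, 23, 33) ⇒ equivalent

yes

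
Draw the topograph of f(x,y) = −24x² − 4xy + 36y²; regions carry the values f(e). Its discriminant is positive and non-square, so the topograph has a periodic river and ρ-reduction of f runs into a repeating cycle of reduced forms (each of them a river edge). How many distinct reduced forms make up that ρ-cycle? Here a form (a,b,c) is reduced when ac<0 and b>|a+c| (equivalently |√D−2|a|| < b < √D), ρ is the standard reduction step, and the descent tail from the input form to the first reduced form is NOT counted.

D = 3472, ⌊√D⌋ = 58
descent: ρ → (36,4,-24)
descent: ρ → (-24,44,16)  [lands on river]
river: ρ → (16,52,-12)
river: ρ → (-12,44,32)
river: ρ → (32,20,-24)
river: ρ → (-24,28,28)
river: ρ → (28,28,-24)
river: ρ → (-24,20,32)
river: ρ → (32,44,-12)
river: ρ → (-12,52,16)
river: ρ → (16,44,-24)
river: ρ → (-24,52,8)
river: ρ → (8,44,-48)
river: ρ → (-48,52,4)
river: ρ → (4,52,-48)
river: ρ → (-48,44,8)
river: ρ → (8,52,-24)
ρ-cycle length = 16 (tail of 2 descent steps not counted)

16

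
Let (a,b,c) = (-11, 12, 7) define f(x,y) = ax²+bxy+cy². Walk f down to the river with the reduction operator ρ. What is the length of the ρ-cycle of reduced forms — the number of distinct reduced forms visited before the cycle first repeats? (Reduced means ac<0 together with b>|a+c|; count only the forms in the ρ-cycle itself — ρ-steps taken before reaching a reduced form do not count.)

D = 452, ⌊√D⌋ = 21
river: ρ → (7,16,-7)
river: ρ → (-7,12,11)
river: ρ → (11,10,-8)
river: ρ → (-8,6,13)
river: ρ → (13,20,-1)
river: ρ → (-1,20,13)
river: ρ → (13,6,-8)
river: ρ → (-8,10,11)
river: ρ → (11,12,-7)
river: ρ → (-7,16,7)
river: ρ → (7,12,-11)
river: ρ → (-11,10,8)
river: ρ → (8,6,-13)
river: ρ → (-13,20,1)
river: ρ → (1,20,-13)
river: ρ → (-13,6,8)
river: ρ → (8,10,-11)
river: ρ → (-11,12,7)
ρ-cycle length = 18 (tail of 0 descent steps not counted)

18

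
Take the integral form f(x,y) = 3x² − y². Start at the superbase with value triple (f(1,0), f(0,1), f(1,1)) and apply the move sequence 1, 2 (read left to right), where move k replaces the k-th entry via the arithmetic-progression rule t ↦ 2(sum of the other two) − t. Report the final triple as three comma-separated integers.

start (3,-1,2) = (f(1,0),f(0,1),f(1,1))
replace slot 1: 2·((-1)+2) − 3 = -1 → (-1,-1,2)
replace slot 2: 2·((-1)+2) − (-1) = 3 → (-1,3,2)

-1,3,2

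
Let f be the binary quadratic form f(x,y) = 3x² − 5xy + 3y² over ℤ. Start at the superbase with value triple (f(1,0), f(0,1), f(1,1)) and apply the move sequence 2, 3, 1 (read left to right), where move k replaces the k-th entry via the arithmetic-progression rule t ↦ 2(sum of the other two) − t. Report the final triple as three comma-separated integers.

start (3,3,1) = (f(1,0),f(0,1),f(1,1))
replace slot 2: 2·(3+1) − 3 = 5 → (3,5,1)
replace slot 3: 2·(3+5) − 1 = 15 → (3,5,15)
replace slot 1: 2·(5+15) − 3 = 37 → (37,5,15)

37,5,15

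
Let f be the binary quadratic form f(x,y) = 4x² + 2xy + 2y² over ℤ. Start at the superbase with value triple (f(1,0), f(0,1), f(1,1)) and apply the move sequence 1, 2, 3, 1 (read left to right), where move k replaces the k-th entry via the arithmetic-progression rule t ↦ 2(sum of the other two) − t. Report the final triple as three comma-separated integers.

start (4,2,8) = (f(1,0),f(0,1),f(1,1))
replace slot 1: 2·(2+8) − 4 = 16 → (16,2,8)
replace slot 2: 2·(16+8) − 2 = 46 → (16,46,8)
replace slot 3: 2·(16+46) − 8 = 116 → (16,46,116)
replace slot 1: 2·(46+116) − 16 = 308 → (308,46,116)

308,46,116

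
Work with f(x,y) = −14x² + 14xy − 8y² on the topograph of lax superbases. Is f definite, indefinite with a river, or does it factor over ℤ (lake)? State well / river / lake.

D = b²−4ac = 14² − 4·(-14)·(-8) = -252
D < 0 ⇒ definite ⇒ every region one sign ⇒ single well

well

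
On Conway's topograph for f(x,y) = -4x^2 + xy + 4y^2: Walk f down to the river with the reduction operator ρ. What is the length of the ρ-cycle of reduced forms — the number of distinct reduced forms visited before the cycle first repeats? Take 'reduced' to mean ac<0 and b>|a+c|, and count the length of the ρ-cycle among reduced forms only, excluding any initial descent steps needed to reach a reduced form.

D = 65, ⌊√D⌋ = 8
river: ρ → (4,7,-1)
river: ρ → (-1,7,4)
river: ρ → (4,1,-4)
river: ρ → (-4,7,1)
river: ρ → (1,7,-4)
river: ρ → (-4,1,4)
ρ-cycle length = 6 (tail of 0 descent steps not counted)

6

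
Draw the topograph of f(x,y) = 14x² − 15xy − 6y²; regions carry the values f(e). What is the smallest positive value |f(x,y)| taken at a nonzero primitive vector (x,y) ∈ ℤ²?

descent: ρ → (-6,15,14)  [lands on river]
river: ρ → (14,13,-7)
river: ρ → (-7,15,12)
river: ρ → (12,9,-10)
river: ρ → (-10,11,11)
river: ρ → (11,11,-10)
river: ρ → (-10,9,12)
river: ρ → (12,15,-7)
river: ρ → (-7,13,14)
river: ρ → (14,15,-6)
river: ρ → (-6,21,5)
river: ρ → (5,19,-10)
river: ρ → (-10,21,3)
river: ρ → (3,21,-10)
river: ρ → (-10,19,5)
river: ρ → (5,21,-6)
closes: descent 1, river 16
min |a| on river = 3

3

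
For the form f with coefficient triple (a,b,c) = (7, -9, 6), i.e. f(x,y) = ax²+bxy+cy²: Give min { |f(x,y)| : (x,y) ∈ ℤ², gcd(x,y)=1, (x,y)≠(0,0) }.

translate: b→5 (≡-9 mod 14), so (7,-9,6)→(7,5,4)
flip: (7,5,4)→(4,-5,7)
translate: b→3 (≡-5 mod 8), so (4,-5,7)→(4,3,6)
reduced (well bottom): (4,3,6) with a≤c, −a<b≤a
well minimum = a = 4

4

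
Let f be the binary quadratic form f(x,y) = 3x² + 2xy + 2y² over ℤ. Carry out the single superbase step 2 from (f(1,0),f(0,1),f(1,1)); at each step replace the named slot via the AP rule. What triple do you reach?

start (3,2,7) = (f(1,0),f(0,1),f(1,1))
replace slot 2: 2·(3+7) − 2 = 18 → (3,18,7)

3,18,7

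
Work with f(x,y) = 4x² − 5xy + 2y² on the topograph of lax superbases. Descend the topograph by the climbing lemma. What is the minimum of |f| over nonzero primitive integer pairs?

translate: b→3 (≡-5 mod 8), so (4,-5,2)→(4,3,1)
flip: (4,3,1)→(1,-3,4)
translate: b→1 (≡-3 mod 2), so (1,-3,4)→(1,1,2)
reduced (well bottom): (1,1,2) with a≤c, −a<b≤a
well minimum = a = 1

1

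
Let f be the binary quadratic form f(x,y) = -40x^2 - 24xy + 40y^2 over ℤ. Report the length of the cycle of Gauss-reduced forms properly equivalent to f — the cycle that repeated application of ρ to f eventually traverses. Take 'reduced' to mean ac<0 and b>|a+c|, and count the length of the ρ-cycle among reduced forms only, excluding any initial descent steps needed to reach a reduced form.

D = 6976, ⌊√D⌋ = 83
descent: ρ → (40,24,-40)  [lands on river]
river: ρ → (-40,56,24)
river: ρ → (24,40,-56)
river: ρ → (-56,72,8)
river: ρ → (8,72,-56)
river: ρ → (-56,40,24)
river: ρ → (24,56,-40)
river: ρ → (-40,24,40)
river: ρ → (40,56,-24)
river: ρ → (-24,40,56)
river: ρ → (56,72,-8)
river: ρ → (-8,72,56)
river: ρ → (56,40,-24)
river: ρ → (-24,56,40)
ρ-cycle length = 14 (tail of 1 descent step not counted)

14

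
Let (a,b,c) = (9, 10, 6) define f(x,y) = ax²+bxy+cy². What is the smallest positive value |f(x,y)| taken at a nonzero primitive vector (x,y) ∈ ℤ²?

translate: b→-8 (≡10 mod 18), so (9,10,6)→(9,-8,5)
flip: (9,-8,5)→(5,8,9)
translate: b→-2 (≡8 mod 10), so (5,8,9)→(5,-2,6)
reduced (well bottom): (5,-2,6) with a≤c, −a<b≤a
well minimum = a = 5

5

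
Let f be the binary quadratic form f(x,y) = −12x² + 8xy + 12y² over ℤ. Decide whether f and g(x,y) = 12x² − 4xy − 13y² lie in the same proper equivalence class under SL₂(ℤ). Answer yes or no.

D₁ = 640, D₂ = 640
river cycle of f (length 6): (12, 16, -8), (-8, 16, 12), (12, 8, -12), (-12, 16, 8), (8, 16, -12), (-12, 8, 12)
river cycle of g (length 8): (-13, 4, 12), (12, 20, -5), (-5, 20, 12), (12, 4, -13), (-13, 22, 3), (3, 20, -20), (-20, 20, 3), (3, 22, -13)
cycles differ ⇒ inequivalent

no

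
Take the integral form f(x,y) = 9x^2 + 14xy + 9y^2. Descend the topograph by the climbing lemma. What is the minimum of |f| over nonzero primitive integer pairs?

translate: b→-4 (≡14 mod 18), so (9,14,9)→(9,-4,4)
flip: (9,-4,4)→(4,4,9)
reduced (well bottom): (4,4,9) with a≤c, −a<b≤a
well minimum = a = 4

4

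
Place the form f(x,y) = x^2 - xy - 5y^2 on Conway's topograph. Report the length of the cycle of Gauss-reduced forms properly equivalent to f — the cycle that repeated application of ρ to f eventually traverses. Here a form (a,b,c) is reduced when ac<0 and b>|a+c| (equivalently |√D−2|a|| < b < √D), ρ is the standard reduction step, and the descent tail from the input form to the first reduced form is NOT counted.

D = 21, ⌊√D⌋ = 4
descent: ρ → (-5,1,1)
descent: ρ → (1,3,-3)  [lands on river]
river: ρ → (-3,3,1)
ρ-cycle length = 2 (tail of 2 descent steps not counted)

2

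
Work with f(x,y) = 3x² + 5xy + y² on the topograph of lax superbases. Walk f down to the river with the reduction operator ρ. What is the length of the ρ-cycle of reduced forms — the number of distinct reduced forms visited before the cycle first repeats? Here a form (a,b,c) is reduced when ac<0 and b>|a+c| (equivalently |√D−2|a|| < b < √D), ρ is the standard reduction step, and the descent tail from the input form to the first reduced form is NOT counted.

D = 13, ⌊√D⌋ = 3
descent: ρ → (1,3,-1)  [lands on river]
river: ρ → (-1,3,1)
ρ-cycle length = 2 (tail of 1 descent step not counted)

2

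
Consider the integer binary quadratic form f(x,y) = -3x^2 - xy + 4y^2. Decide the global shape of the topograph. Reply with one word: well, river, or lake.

D = b²−4ac = (-1)² − 4·(-3)·4 = 49
D = 7² is a perfect square ⇒ form factors over ℤ ⇒ lakes

lake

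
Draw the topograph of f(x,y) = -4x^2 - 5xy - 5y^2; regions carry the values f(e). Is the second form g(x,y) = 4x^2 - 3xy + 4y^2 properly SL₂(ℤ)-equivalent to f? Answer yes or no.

D₁ = -55, D₂ = -55
f is negative-definite; reduce −f:
−f: translate: b→-3 (≡5 mod 8), so (4,5,5)→(4,-3,4)
−f: flip: (4,-3,4)→(4,3,4)
−f: reduced (well bottom): (4,3,4) with a≤c, −a<b≤a
flip sign back: reduced form of f is (-4,-3,-4)
g: flip: (4,-3,4)→(4,3,4)
g: reduced (well bottom): (4,3,4) with a≤c, −a<b≤a
reduced forms (-4, -3, -4) vs (4, 3, 4) ⇒ inequivalent

no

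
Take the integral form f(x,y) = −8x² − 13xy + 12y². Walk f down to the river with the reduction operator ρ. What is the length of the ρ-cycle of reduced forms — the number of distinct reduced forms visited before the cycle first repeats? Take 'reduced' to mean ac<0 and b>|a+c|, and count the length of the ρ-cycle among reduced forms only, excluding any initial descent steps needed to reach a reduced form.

D = 553, ⌊√D⌋ = 23
descent: ρ → (12,13,-8)  [lands on river]
river: ρ → (-8,19,6)
river: ρ → (6,17,-11)
river: ρ → (-11,5,12)
river: ρ → (12,19,-4)
river: ρ → (-4,21,7)
river: ρ → (7,21,-4)
river: ρ → (-4,19,12)
river: ρ → (12,5,-11)
river: ρ → (-11,17,6)
river: ρ → (6,19,-8)
river: ρ → (-8,13,12)
river: ρ → (12,11,-9)
river: ρ → (-9,7,14)
river: ρ → (14,21,-2)
river: ρ → (-2,23,3)
river: ρ → (3,19,-16)
river: ρ → (-16,13,6)
river: ρ → (6,23,-1)
river: ρ → (-1,23,6)
river: ρ → (6,13,-16)
river: ρ → (-16,19,3)
river: ρ → (3,23,-2)
river: ρ → (-2,21,14)
river: ρ → (14,7,-9)
river: ρ → (-9,11,12)
ρ-cycle length = 26 (tail of 1 descent step not counted)

26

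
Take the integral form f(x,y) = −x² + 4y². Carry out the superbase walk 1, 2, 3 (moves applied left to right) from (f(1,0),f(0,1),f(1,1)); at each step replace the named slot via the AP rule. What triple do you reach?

start (-1,4,3) = (f(1,0),f(0,1),f(1,1))
replace slot 1: 2·(4+3) − (-1) = 15 → (15,4,3)
replace slot 2: 2·(15+3) − 4 = 32 → (15,32,3)
replace slot 3: 2·(15+32) − 3 = 91 → (15,32,91)

15,32,91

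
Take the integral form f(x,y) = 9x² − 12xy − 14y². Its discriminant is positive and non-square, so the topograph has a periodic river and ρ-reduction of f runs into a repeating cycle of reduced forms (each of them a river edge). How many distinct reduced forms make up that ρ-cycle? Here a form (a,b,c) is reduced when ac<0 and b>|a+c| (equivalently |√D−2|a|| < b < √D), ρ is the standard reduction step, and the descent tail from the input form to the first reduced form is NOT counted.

D = 648, ⌊√D⌋ = 25
descent: ρ → (-14,12,9)  [lands on river]
river: ρ → (9,24,-2)
river: ρ → (-2,24,9)
river: ρ → (9,12,-14)
river: ρ → (-14,16,7)
river: ρ → (7,12,-18)
river: ρ → (-18,24,1)
river: ρ → (1,24,-18)
river: ρ → (-18,12,7)
river: ρ → (7,16,-14)
ρ-cycle length = 10 (tail of 1 descent step not counted)

10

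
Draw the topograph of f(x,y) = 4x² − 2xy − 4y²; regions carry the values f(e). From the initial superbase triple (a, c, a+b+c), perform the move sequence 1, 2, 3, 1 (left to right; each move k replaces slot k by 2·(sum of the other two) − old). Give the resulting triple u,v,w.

start (4,-4,-2) = (f(1,0),f(0,1),f(1,1))
replace slot 1: 2·((-4)+(-2)) − 4 = -16 → (-16,-4,-2)
replace slot 2: 2·((-16)+(-2)) − (-4) = -32 → (-16,-32,-2)
replace slot 3: 2·((-16)+(-32)) − (-2) = -94 → (-16,-32,-94)
replace slot 1: 2·((-32)+(-94)) − (-16) = -236 → (-236,-32,-94)

-236,-32,-94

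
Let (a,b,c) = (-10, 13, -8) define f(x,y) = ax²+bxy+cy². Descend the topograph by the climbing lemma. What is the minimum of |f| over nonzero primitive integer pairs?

translate: b→7 (≡-13 mod 20), so (10,-13,8)→(10,7,5)
flip: (10,7,5)→(5,-7,10)
translate: b→3 (≡-7 mod 10), so (5,-7,10)→(5,3,8)
reduced (well bottom): (5,3,8) with a≤c, −a<b≤a
well minimum |f| = |-5| = 5 (negative-definite)

5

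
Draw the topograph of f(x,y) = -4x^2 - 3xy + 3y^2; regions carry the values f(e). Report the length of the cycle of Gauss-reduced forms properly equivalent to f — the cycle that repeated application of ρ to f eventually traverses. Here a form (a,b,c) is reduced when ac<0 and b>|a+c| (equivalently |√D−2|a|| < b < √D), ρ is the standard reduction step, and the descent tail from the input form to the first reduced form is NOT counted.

D = 57, ⌊√D⌋ = 7
descent: ρ → (3,3,-4)  [lands on river]
river: ρ → (-4,5,2)
river: ρ → (2,7,-1)
river: ρ → (-1,7,2)
river: ρ → (2,5,-4)
river: ρ → (-4,3,3)
ρ-cycle length = 6 (tail of 1 descent step not counted)

6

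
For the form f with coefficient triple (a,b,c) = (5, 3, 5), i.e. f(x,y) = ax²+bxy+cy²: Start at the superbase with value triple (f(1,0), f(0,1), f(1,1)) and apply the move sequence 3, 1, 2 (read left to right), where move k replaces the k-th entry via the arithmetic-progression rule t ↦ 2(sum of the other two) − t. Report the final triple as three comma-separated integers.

start (5,5,13) = (f(1,0),f(0,1),f(1,1))
replace slot 3: 2·(5+5) − 13 = 7 → (5,5,7)
replace slot 1: 2·(5+7) − 5 = 19 → (19,5,7)
replace slot 2: 2·(19+7) − 5 = 47 → (19,47,7)

19,47,7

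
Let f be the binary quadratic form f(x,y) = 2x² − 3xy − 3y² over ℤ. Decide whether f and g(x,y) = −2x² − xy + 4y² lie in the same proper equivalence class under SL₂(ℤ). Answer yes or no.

D₁ = 33, D₂ = 33
river cycle of f (length 4): (-3, 3, 2), (2, 5, -1), (-1, 5, 2), (2, 3, -3)
river cycle of g (length 4): (-2, 3, 3), (3, 3, -2), (-2, 5, 1), (1, 5, -2)
cycles differ ⇒ inequivalent

no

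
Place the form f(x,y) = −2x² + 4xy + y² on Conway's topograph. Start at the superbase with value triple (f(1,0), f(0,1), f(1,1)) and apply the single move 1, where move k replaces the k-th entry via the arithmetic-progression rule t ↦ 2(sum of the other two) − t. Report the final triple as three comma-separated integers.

start (-2,1,3) = (f(1,0),f(0,1),f(1,1))
replace slot 1: 2·(1+3) − (-2) = 10 → (10,1,3)

10,1,3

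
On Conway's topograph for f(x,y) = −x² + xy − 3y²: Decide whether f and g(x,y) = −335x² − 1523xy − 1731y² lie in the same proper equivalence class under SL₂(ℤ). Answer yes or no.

D₁ = -11, D₂ = -11
f is negative-definite; reduce −f:
−f: translate: b→1 (≡-1 mod 2), so (1,-1,3)→(1,1,3)
−f: reduced (well bottom): (1,1,3) with a≤c, −a<b≤a
flip sign back: reduced form of f is (-1,-1,-3)
g is negative-definite; reduce −g:
−g: translate: b→183 (≡1523 mod 670), so (335,1523,1731)→(335,183,25)
−g: flip: (335,183,25)→(25,-183,335)
−g: translate: b→17 (≡-183 mod 50), so (25,-183,335)→(25,17,3)
−g: flip: (25,17,3)→(3,-17,25)
−g: translate: b→1 (≡-17 mod 6), so (3,-17,25)→(3,1,1)
−g: flip: (3,1,1)→(1,-1,3)
−g: translate: b→1 (≡-1 mod 2), so (1,-1,3)→(1,1,3)
−g: reduced (well bottom): (1,1,3) with a≤c, −a<b≤a
flip sign back: reduced form of g is (-1,-1,-3)
reduced forms (-1, -1, -3) vs (-1, -1, -3) ⇒ equivalent

yes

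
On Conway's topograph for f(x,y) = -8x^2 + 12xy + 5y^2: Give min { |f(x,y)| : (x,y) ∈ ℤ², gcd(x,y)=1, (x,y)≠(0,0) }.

river: ρ → (5,8,-12)
river: ρ → (-12,16,1)
river: ρ → (1,16,-12)
river: ρ → (-12,8,5)
river: ρ → (5,12,-8)
river: ρ → (-8,4,9)
river: ρ → (9,14,-3)
river: ρ → (-3,16,4)
river: ρ → (4,16,-3)
river: ρ → (-3,14,9)
river: ρ → (9,4,-8)
river: ρ → (-8,12,5)
closes: descent 0, river 12
min |a| on river = 1

1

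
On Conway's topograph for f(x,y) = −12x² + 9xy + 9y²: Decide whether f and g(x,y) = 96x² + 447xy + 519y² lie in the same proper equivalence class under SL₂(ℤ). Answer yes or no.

D₁ = 513, D₂ = 513
river cycle of f (length 6): (9, 9, -12), (-12, 15, 6), (6, 21, -3), (-3, 21, 6), (6, 15, -12), (-12, 9, 9)
river cycle of g (length 6): (9, 9, -12), (-12, 15, 6), (6, 21, -3), (-3, 21, 6), (6, 15, -12), (-12, 9, 9)
cycles coincide ⇒ equivalent

yes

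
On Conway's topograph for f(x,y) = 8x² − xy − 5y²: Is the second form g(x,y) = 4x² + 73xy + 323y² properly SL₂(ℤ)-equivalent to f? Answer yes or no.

D₁ = 161, D₂ = 161
river cycle of f (length 10): (-5, 11, 2), (2, 9, -10), (-10, 11, 1), (1, 11, -10), (-10, 9, 2), (2, 11, -5), (-5, 9, 4), (4, 7, -7), (-7, 7, 4), (4, 9, -5)
river cycle of g (length 10): (4, 9, -5), (-5, 11, 2), (2, 9, -10), (-10, 11, 1), (1, 11, -10), (-10, 9, 2), (2, 11, -5), (-5, 9, 4), (4, 7, -7), (-7, 7, 4)
cycles coincide ⇒ equivalent

yes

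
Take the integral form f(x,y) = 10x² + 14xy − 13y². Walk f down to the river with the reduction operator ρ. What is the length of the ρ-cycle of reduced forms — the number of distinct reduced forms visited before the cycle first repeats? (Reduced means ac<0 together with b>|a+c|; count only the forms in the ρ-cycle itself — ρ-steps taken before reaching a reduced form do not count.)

D = 716, ⌊√D⌋ = 26
river: ρ → (-13,12,11)
river: ρ → (11,10,-14)
river: ρ → (-14,18,7)
river: ρ → (7,24,-5)
river: ρ → (-5,26,2)
river: ρ → (2,26,-5)
river: ρ → (-5,24,7)
river: ρ → (7,18,-14)
river: ρ → (-14,10,11)
river: ρ → (11,12,-13)
river: ρ → (-13,14,10)
river: ρ → (10,26,-1)
river: ρ → (-1,26,10)
river: ρ → (10,14,-13)
ρ-cycle length = 14 (tail of 0 descent steps not counted)

14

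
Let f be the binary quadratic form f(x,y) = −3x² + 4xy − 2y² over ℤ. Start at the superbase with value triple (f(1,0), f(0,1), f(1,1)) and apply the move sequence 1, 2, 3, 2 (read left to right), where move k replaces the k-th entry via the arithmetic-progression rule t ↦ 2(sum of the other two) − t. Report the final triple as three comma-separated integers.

start (-3,-2,-1) = (f(1,0),f(0,1),f(1,1))
replace slot 1: 2·((-2)+(-1)) − (-3) = -3 → (-3,-2,-1)
replace slot 2: 2·((-3)+(-1)) − (-2) = -6 → (-3,-6,-1)
replace slot 3: 2·((-3)+(-6)) − (-1) = -17 → (-3,-6,-17)
replace slot 2: 2·((-3)+(-17)) − (-6) = -34 → (-3,-34,-17)

-3,-34,-17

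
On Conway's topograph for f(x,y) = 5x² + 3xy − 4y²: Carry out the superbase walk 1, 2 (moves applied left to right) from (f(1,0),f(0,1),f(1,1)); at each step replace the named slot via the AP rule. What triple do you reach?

start (5,-4,4) = (f(1,0),f(0,1),f(1,1))
replace slot 1: 2·((-4)+4) − 5 = -5 → (-5,-4,4)
replace slot 2: 2·((-5)+4) − (-4) = 2 → (-5,2,4)

-5,2,4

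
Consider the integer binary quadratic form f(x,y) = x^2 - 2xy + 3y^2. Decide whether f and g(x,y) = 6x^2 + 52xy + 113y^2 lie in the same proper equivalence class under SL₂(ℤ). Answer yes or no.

D₁ = -8, D₂ = -8
f: translate: b→0 (≡-2 mod 2), so (1,-2,3)→(1,0,2)
f: reduced (well bottom): (1,0,2) with a≤c, −a<b≤a
g: translate: b→4 (≡52 mod 12), so (6,52,113)→(6,4,1)
g: flip: (6,4,1)→(1,-4,6)
g: translate: b→0 (≡-4 mod 2), so (1,-4,6)→(1,0,2)
g: reduced (well bottom): (1,0,2) with a≤c, −a<b≤a
reduced forms (1, 0, 2) vs (1, 0, 2) ⇒ equivalent

yes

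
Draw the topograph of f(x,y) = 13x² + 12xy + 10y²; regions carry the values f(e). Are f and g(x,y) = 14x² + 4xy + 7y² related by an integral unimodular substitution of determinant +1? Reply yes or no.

D₁ = -376, D₂ = -376
f: flip: (13,12,10)→(10,-12,13)
f: translate: b→8 (≡-12 mod 20), so (10,-12,13)→(10,8,11)
f: reduced (well bottom): (10,8,11) with a≤c, −a<b≤a
g: flip: (14,4,7)→(7,-4,14)
g: reduced (well bottom): (7,-4,14) with a≤c, −a<b≤a
reduced forms (10, 8, 11) vs (7, -4, 14) ⇒ inequivalent

no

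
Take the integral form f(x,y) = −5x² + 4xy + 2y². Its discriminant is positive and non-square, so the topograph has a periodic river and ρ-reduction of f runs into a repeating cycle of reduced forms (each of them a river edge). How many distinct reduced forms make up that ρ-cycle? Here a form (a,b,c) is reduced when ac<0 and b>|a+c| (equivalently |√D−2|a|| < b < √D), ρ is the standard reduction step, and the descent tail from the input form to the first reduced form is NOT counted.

D = 56, ⌊√D⌋ = 7
river: ρ → (2,4,-5)
river: ρ → (-5,6,1)
river: ρ → (1,6,-5)
river: ρ → (-5,4,2)
ρ-cycle length = 4 (tail of 0 descent steps not counted)

4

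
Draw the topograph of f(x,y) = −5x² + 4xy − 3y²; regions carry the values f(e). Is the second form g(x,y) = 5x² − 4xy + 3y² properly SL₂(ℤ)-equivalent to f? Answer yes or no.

D₁ = -44, D₂ = -44
f is negative-definite; reduce −f:
−f: flip: (5,-4,3)→(3,4,5)
−f: translate: b→-2 (≡4 mod 6), so (3,4,5)→(3,-2,4)
−f: reduced (well bottom): (3,-2,4) with a≤c, −a<b≤a
flip sign back: reduced form of f is (-3,2,-4)
g: flip: (5,-4,3)→(3,4,5)
g: translate: b→-2 (≡4 mod 6), so (3,4,5)→(3,-2,4)
g: reduced (well bottom): (3,-2,4) with a≤c, −a<b≤a
reduced forms (-3, 2, -4) vs (3, -2, 4) ⇒ inequivalent

no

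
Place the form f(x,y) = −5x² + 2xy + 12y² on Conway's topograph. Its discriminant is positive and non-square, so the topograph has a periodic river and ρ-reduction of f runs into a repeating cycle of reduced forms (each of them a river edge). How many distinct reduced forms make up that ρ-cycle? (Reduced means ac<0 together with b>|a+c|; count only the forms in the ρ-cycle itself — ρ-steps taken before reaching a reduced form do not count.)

D = 244, ⌊√D⌋ = 15
descent: ρ → (12,-2,-5)
descent: ρ → (-5,12,5)  [lands on river]
river: ρ → (5,8,-9)
river: ρ → (-9,10,4)
river: ρ → (4,14,-3)
river: ρ → (-3,10,12)
river: ρ → (12,14,-1)
river: ρ → (-1,14,12)
river: ρ → (12,10,-3)
river: ρ → (-3,14,4)
river: ρ → (4,10,-9)
river: ρ → (-9,8,5)
river: ρ → (5,12,-5)
river: ρ → (-5,8,9)
river: ρ → (9,10,-4)
river: ρ → (-4,14,3)
river: ρ → (3,10,-12)
river: ρ → (-12,14,1)
river: ρ → (1,14,-12)
river: ρ → (-12,10,3)
river: ρ → (3,14,-4)
river: ρ → (-4,10,9)
river: ρ → (9,8,-5)
ρ-cycle length = 22 (tail of 2 descent steps not counted)

22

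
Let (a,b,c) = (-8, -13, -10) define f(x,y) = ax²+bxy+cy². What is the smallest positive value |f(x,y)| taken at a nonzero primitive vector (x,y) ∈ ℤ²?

translate: b→-3 (≡13 mod 16), so (8,13,10)→(8,-3,5)
flip: (8,-3,5)→(5,3,8)
reduced (well bottom): (5,3,8) with a≤c, −a<b≤a
well minimum |f| = |-5| = 5 (negative-definite)

5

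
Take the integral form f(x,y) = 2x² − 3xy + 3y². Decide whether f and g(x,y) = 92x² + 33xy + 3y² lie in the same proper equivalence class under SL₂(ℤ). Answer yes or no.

D₁ = -15, D₂ = -15
f: translate: b→1 (≡-3 mod 4), so (2,-3,3)→(2,1,2)
f: reduced (well bottom): (2,1,2) with a≤c, −a<b≤a
g: flip: (92,33,3)→(3,-33,92)
g: translate: b→3 (≡-33 mod 6), so (3,-33,92)→(3,3,2)
g: flip: (3,3,2)→(2,-3,3)
g: translate: b→1 (≡-3 mod 4), so (2,-3,3)→(2,1,2)
g: reduced (well bottom): (2,1,2) with a≤c, −a<b≤a
reduced forms (2, 1, 2) vs (2, 1, 2) ⇒ equivalent

yes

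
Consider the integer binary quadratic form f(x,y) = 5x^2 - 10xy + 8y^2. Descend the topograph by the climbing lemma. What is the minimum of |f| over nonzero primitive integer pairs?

translate: b→0 (≡-10 mod 10), so (5,-10,8)→(5,0,3)
flip: (5,0,3)→(3,0,5)
reduced (well bottom): (3,0,5) with a≤c, −a<b≤a
well minimum = a = 3

3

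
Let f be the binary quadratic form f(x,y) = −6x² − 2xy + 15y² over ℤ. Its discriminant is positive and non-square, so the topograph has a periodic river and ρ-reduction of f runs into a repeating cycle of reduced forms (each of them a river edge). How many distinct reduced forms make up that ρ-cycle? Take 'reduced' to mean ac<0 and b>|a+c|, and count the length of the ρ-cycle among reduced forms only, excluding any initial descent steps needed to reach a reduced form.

D = 364, ⌊√D⌋ = 19
descent: ρ → (15,2,-6)
descent: ρ → (-6,10,11)  [lands on river]
river: ρ → (11,12,-5)
river: ρ → (-5,18,2)
river: ρ → (2,18,-5)
river: ρ → (-5,12,11)
river: ρ → (11,10,-6)
river: ρ → (-6,14,7)
river: ρ → (7,14,-6)
ρ-cycle length = 8 (tail of 2 descent steps not counted)

8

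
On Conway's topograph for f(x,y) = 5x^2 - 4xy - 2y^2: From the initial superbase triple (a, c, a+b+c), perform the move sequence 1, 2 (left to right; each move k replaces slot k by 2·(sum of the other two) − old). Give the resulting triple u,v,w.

start (5,-2,-1) = (f(1,0),f(0,1),f(1,1))
replace slot 1: 2·((-2)+(-1)) − 5 = -11 → (-11,-2,-1)
replace slot 2: 2·((-11)+(-1)) − (-2) = -22 → (-11,-22,-1)

-11,-22,-1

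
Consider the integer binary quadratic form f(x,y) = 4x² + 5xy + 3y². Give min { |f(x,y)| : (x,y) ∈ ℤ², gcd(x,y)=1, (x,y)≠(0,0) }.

translate: b→-3 (≡5 mod 8), so (4,5,3)→(4,-3,2)
flip: (4,-3,2)→(2,3,4)
translate: b→-1 (≡3 mod 4), so (2,3,4)→(2,-1,3)
reduced (well bottom): (2,-1,3) with a≤c, −a<b≤a
well minimum = a = 2

2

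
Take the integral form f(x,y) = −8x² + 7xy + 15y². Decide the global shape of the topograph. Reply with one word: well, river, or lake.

D = b²−4ac = 7² − 4·(-8)·15 = 529
D = 23² is a perfect square ⇒ form factors over ℤ ⇒ lakes

lake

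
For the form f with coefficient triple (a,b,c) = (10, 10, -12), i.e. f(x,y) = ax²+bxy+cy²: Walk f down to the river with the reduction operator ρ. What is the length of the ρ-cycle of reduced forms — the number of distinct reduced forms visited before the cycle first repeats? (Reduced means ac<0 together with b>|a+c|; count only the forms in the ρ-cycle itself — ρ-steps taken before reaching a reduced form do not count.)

D = 580, ⌊√D⌋ = 24
river: ρ → (-12,14,8)
river: ρ → (8,18,-8)
river: ρ → (-8,14,12)
river: ρ → (12,10,-10)
river: ρ → (-10,10,12)
river: ρ → (12,14,-8)
river: ρ → (-8,18,8)
river: ρ → (8,14,-12)
river: ρ → (-12,10,10)
river: ρ → (10,10,-12)
ρ-cycle length = 10 (tail of 0 descent steps not counted)

10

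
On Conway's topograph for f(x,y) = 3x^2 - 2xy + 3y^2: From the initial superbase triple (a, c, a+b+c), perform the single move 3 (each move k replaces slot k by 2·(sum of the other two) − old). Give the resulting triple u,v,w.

start (3,3,4) = (f(1,0),f(0,1),f(1,1))
replace slot 3: 2·(3+3) − 4 = 8 → (3,3,8)

3,3,8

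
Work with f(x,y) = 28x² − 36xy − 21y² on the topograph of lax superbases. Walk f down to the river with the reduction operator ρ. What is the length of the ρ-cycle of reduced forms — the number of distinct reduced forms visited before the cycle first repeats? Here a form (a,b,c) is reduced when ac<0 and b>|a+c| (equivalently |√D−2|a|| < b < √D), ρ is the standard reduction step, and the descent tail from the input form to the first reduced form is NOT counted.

D = 3648, ⌊√D⌋ = 60
descent: ρ → (-21,36,28)  [lands on river]
river: ρ → (28,20,-29)
river: ρ → (-29,38,19)
river: ρ → (19,38,-29)
river: ρ → (-29,20,28)
river: ρ → (28,36,-21)
river: ρ → (-21,48,16)
river: ρ → (16,48,-21)
ρ-cycle length = 8 (tail of 1 descent step not counted)

8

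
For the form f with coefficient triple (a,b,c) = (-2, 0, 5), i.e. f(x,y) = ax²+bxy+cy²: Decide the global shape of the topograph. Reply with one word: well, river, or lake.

D = b²−4ac = 0² − 4·(-2)·5 = 40
D > 0 non-square ⇒ indefinite ⇒ periodic river

river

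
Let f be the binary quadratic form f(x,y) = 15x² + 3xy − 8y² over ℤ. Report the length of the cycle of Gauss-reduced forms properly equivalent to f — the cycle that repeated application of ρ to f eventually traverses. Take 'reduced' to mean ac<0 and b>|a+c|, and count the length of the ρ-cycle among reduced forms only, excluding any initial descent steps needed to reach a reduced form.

D = 489, ⌊√D⌋ = 22
descent: ρ → (-8,13,10)  [lands on river]
river: ρ → (10,7,-11)
river: ρ → (-11,15,6)
river: ρ → (6,21,-2)
river: ρ → (-2,19,16)
river: ρ → (16,13,-5)
river: ρ → (-5,17,10)
river: ρ → (10,3,-12)
river: ρ → (-12,21,1)
river: ρ → (1,21,-12)
river: ρ → (-12,3,10)
river: ρ → (10,17,-5)
river: ρ → (-5,13,16)
river: ρ → (16,19,-2)
river: ρ → (-2,21,6)
river: ρ → (6,15,-11)
river: ρ → (-11,7,10)
river: ρ → (10,13,-8)
river: ρ → (-8,19,4)
river: ρ → (4,21,-3)
river: ρ → (-3,21,4)
river: ρ → (4,19,-8)
ρ-cycle length = 22 (tail of 1 descent step not counted)

22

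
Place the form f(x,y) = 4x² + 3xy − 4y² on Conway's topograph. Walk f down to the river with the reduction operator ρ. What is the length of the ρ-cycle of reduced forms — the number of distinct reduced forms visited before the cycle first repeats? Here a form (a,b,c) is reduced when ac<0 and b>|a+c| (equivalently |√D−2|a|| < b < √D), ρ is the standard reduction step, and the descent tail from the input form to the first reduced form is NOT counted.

D = 73, ⌊√D⌋ = 8
river: ρ → (-4,5,3)
river: ρ → (3,7,-2)
river: ρ → (-2,5,6)
river: ρ → (6,7,-1)
river: ρ → (-1,7,6)
river: ρ → (6,5,-2)
river: ρ → (-2,7,3)
river: ρ → (3,5,-4)
river: ρ → (-4,3,4)
river: ρ → (4,5,-3)
river: ρ → (-3,7,2)
river: ρ → (2,5,-6)
river: ρ → (-6,7,1)
river: ρ → (1,7,-6)
river: ρ → (-6,5,2)
river: ρ → (2,7,-3)
river: ρ → (-3,5,4)
river: ρ → (4,3,-4)
ρ-cycle length = 18 (tail of 0 descent steps not counted)

18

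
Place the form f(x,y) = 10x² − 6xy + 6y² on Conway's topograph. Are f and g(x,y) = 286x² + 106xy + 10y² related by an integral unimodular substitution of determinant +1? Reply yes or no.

D₁ = -204, D₂ = -204
f: flip: (10,-6,6)→(6,6,10)
f: reduced (well bottom): (6,6,10) with a≤c, −a<b≤a
g: flip: (286,106,10)→(10,-106,286)
g: translate: b→-6 (≡-106 mod 20), so (10,-106,286)→(10,-6,6)
g: flip: (10,-6,6)→(6,6,10)
g: reduced (well bottom): (6,6,10) with a≤c, −a<b≤a
reduced forms (6, 6, 10) vs (6, 6, 10) ⇒ equivalent

yes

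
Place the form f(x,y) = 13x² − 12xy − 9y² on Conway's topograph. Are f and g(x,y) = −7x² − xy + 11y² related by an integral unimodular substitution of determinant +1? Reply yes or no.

D₁ = 612, D₂ = 309
discriminants differ ⇒ not SL₂(ℤ)-equivalent

no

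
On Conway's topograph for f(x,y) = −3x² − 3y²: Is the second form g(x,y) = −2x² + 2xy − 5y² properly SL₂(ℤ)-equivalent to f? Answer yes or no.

D₁ = -36, D₂ = -36
f is negative-definite; reduce −f:
−f: reduced (well bottom): (3,0,3) with a≤c, −a<b≤a
flip sign back: reduced form of f is (-3,0,-3)
g is negative-definite; reduce −g:
−g: translate: b→2 (≡-2 mod 4), so (2,-2,5)→(2,2,5)
−g: reduced (well bottom): (2,2,5) with a≤c, −a<b≤a
flip sign back: reduced form of g is (-2,-2,-5)
reduced forms (-3, 0, -3) vs (-2, -2, -5) ⇒ inequivalent

no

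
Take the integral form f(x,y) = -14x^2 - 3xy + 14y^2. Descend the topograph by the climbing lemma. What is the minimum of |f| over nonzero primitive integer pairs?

descent: ρ → (14,3,-14)  [lands on river]
river: ρ → (-14,25,3)
river: ρ → (3,23,-22)
river: ρ → (-22,21,4)
river: ρ → (4,27,-4)
river: ρ → (-4,21,22)
river: ρ → (22,23,-3)
river: ρ → (-3,25,14)
closes: descent 1, river 8
min |a| on river = 3

3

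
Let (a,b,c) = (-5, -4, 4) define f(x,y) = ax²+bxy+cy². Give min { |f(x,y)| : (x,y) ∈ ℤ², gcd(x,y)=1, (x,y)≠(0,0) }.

descent: ρ → (4,4,-5)  [lands on river]
river: ρ → (-5,6,3)
river: ρ → (3,6,-5)
river: ρ → (-5,4,4)
closes: descent 1, river 4
min |a| on river = 3

3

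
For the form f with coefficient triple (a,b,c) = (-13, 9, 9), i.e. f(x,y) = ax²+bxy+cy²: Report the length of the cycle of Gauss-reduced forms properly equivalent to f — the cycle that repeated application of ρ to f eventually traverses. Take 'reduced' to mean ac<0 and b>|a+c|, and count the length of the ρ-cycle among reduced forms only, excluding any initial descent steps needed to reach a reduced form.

D = 549, ⌊√D⌋ = 23
river: ρ → (9,9,-13)
river: ρ → (-13,17,5)
river: ρ → (5,23,-1)
river: ρ → (-1,23,5)
river: ρ → (5,17,-13)
river: ρ → (-13,9,9)
ρ-cycle length = 6 (tail of 0 descent steps not counted)

6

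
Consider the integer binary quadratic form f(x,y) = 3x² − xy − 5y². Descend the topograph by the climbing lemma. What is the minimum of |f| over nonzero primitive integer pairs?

descent: ρ → (-5,1,3)
descent: ρ → (3,5,-3)  [lands on river]
river: ρ → (-3,7,1)
river: ρ → (1,7,-3)
river: ρ → (-3,5,3)
river: ρ → (3,7,-1)
river: ρ → (-1,7,3)
closes: descent 2, river 6
min |a| on river = 1

1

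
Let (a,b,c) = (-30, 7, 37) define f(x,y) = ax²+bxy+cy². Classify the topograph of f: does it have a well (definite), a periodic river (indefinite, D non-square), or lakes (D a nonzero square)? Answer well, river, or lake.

D = b²−4ac = 7² − 4·(-30)·37 = 4489
D = 67² is a perfect square ⇒ form factors over ℤ ⇒ lakes

lake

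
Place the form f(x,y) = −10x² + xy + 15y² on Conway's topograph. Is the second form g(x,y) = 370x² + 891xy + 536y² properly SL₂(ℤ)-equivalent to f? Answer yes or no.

D₁ = 601, D₂ = 601
river cycle of f (length 66): (-10, 21, 4), (4, 19, -15), (-15, 11, 8), (8, 21, -5), (-5, 19, 12), (12, 5, -12), (-12, 19, 5), (5, 21, -8), (-8, 11, 15), (15, 19, -4), … (56 more)
river cycle of g (length 66): (-10, 21, 4), (4, 19, -15), (-15, 11, 8), (8, 21, -5), (-5, 19, 12), (12, 5, -12), (-12, 19, 5), (5, 21, -8), (-8, 11, 15), (15, 19, -4), … (56 more)
cycles coincide ⇒ equivalent

yes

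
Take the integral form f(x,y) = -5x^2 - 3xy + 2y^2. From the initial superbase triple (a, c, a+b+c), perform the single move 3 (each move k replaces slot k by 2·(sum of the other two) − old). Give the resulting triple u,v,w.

start (-5,2,-6) = (f(1,0),f(0,1),f(1,1))
replace slot 3: 2·((-5)+2) − (-6) = 0 → (-5,2,0)

-5,2,0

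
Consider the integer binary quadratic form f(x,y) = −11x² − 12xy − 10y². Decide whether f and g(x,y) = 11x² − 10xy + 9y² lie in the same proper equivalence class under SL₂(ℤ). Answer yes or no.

D₁ = -296, D₂ = -296
f is negative-definite; reduce −f:
−f: translate: b→-10 (≡12 mod 22), so (11,12,10)→(11,-10,9)
−f: flip: (11,-10,9)→(9,10,11)
−f: translate: b→-8 (≡10 mod 18), so (9,10,11)→(9,-8,10)
−f: reduced (well bottom): (9,-8,10) with a≤c, −a<b≤a
flip sign back: reduced form of f is (-9,8,-10)
g: flip: (11,-10,9)→(9,10,11)
g: translate: b→-8 (≡10 mod 18), so (9,10,11)→(9,-8,10)
g: reduced (well bottom): (9,-8,10) with a≤c, −a<b≤a
reduced forms (-9, 8, -10) vs (9, -8, 10) ⇒ inequivalent

no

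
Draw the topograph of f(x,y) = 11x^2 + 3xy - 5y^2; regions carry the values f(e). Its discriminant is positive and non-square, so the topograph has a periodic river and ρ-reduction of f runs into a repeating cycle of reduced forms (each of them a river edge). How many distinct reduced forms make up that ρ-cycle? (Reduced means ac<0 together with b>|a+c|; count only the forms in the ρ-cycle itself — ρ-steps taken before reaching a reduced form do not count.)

D = 229, ⌊√D⌋ = 15
descent: ρ → (-5,7,9)  [lands on river]
river: ρ → (9,11,-3)
river: ρ → (-3,13,5)
river: ρ → (5,7,-9)
river: ρ → (-9,11,3)
river: ρ → (3,13,-5)
ρ-cycle length = 6 (tail of 1 descent step not counted)

6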